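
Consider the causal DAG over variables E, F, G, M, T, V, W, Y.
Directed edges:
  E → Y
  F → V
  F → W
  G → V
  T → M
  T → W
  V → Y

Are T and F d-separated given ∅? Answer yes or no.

Bayes-Ball from T | ∅ reaches {M,W}.
F ∉ reach(T|∅) ⇒ T ⊥ F | ∅.

Yes — T ⊥ F | ∅.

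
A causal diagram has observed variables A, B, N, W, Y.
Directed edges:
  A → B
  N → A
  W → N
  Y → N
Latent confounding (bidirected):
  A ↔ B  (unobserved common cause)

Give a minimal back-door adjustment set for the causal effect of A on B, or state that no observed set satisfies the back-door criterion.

A→B: no observed back-door set.

desc(A)\{A}={B}; candidates ⊆ {N,W,Y}.
A↔B: latent back-door arc(s) into A.
size 0: {}; under {} A still reaches {B,N,W,Y} ∋ B.
size 1: {N}, {W}, {Y}; under {N} A still reaches {B} ∋ B.
size 2: {N,W}, {N,Y}, {W,Y}; under {N,W} A still reaches {B} ∋ B.
A↔B cannot be blocked by any observed set — no back-door set.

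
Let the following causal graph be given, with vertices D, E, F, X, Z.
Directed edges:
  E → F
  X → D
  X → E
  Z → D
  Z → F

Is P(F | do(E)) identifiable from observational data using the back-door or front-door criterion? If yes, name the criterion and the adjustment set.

desc(E)\{E}={F}; candidates ⊆ {D,X,Z}.
∅: E⊥F given ∅ in G with E→· removed — back-door holds.
P(F|do(E)) = P(F|E) — no adjustment needed.

P(F|do(E)): backdoor, adjust for ∅.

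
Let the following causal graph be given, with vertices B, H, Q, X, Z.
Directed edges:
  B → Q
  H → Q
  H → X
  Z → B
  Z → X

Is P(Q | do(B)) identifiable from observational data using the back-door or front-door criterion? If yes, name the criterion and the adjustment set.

P(Q|do(B)): backdoor, adjust for ∅.

desc(B)\{B}={Q}; candidates ⊆ {H,X,Z}.
∅: B⊥Q given ∅ in G with B→· removed — back-door holds.
P(Q|do(B)) = P(Q|B) — no adjustment needed.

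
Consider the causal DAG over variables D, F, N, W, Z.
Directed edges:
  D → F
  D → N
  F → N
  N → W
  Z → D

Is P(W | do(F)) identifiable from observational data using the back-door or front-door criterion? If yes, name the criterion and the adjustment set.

P(W|do(F)): backdoor, adjust for {D}.

desc(F)\{F}={N,W}; candidates ⊆ {D,Z}.
size 0: {}; under {} F still reaches {D,N,W,Z} ∋ W.
{D}: F⊥W given {D} in G with F→· removed — back-door holds.
P(W|do(F)) = Σ_{D} P(W|F,D)·P(D).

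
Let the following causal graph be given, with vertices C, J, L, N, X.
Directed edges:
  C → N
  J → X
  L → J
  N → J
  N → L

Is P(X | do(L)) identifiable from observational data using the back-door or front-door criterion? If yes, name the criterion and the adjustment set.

P(X|do(L)): backdoor, adjust for {N}.

desc(L)\{L}={J,X}; candidates ⊆ {C,N}.
size 0: {}; under {} L still reaches {C,J,N,X} ∋ X.
{N}: L⊥X given {N} in G with L→· removed — back-door holds.
P(X|do(L)) = Σ_{N} P(X|L,N)·P(N).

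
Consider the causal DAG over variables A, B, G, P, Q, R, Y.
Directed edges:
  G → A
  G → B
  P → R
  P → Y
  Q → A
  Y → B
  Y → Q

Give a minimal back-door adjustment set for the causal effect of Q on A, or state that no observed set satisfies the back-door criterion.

Q→A: minimal back-door set ∅.

desc(Q)\{Q}={A}; candidates ⊆ {B,G,P,R,Y}.
∅: Q⊥A given ∅ in G with Q→· removed — back-door holds.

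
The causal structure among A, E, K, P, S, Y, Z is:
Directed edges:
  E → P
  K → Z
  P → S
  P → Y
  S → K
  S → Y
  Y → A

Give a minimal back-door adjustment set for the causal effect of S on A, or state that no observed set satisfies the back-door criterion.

desc(S)\{S}={A,K,Y,Z}; candidates ⊆ {E,P}.
size 0: {}; under {} S still reaches {A,E,P,Y} ∋ A.
{P}: S⊥A given {P} in G with S→· removed — back-door holds.

S→A: minimal back-door set {P}.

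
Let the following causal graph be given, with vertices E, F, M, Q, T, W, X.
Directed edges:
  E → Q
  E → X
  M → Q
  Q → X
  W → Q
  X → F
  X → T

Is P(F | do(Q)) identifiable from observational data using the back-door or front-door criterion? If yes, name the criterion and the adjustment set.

P(F|do(Q)): backdoor, adjust for {E}.

desc(Q)\{Q}={F,T,X}; candidates ⊆ {E,M,W}.
size 0: {}; under {} Q still reaches {E,F,M,T,W,X} ∋ F.
{E}: Q⊥F given {E} in G with Q→· removed — back-door holds.
P(F|do(Q)) = Σ_{E} P(F|Q,E)·P(E).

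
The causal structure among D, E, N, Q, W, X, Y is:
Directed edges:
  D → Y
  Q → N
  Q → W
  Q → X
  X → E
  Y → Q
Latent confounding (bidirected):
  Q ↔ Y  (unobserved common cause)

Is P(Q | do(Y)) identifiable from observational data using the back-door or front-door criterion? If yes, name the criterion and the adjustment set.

P(Q|do(Y)): not identifiable (no BD/FD set).

desc(Y)\{Y}={E,N,Q,W,X}; candidates ⊆ {D}.
Y↔Q: latent back-door arc(s) into Y.
size 0: {}; under {} Y still reaches {D,E,N,Q,W,X} ∋ Q.
size 1: {D}; under {D} Y still reaches {E,N,Q,W,X} ∋ Q.
Y↔Q cannot be blocked by any observed set — no back-door set.
No mediator lies on a directed Y→…→Q path.
Neither criterion identifies P(Q|do(Y)) in this graph.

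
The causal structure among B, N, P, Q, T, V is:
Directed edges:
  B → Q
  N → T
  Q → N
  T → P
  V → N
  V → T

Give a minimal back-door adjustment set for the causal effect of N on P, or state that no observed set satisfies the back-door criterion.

N→P: minimal back-door set {V}.

desc(N)\{N}={P,T}; candidates ⊆ {B,Q,V}.
size 0: {}; under {} N still reaches {B,P,Q,T,V} ∋ P.
{V}: N⊥P given {V} in G with N→· removed — back-door holds.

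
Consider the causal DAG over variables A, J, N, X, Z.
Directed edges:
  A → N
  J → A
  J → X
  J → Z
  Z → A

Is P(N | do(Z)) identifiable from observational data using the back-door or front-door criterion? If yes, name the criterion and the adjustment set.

P(N|do(Z)): backdoor, adjust for {J}.

desc(Z)\{Z}={A,N}; candidates ⊆ {J,X}.
size 0: {}; under {} Z still reaches {A,J,N,X} ∋ N.
{J}: Z⊥N given {J} in G with Z→· removed — back-door holds.
P(N|do(Z)) = Σ_{J} P(N|Z,J)·P(J).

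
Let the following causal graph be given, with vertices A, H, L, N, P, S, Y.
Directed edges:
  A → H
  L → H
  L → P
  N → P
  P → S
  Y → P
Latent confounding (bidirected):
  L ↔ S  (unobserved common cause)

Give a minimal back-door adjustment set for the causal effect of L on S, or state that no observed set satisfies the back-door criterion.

desc(L)\{L}={H,P,S}; candidates ⊆ {A,N,Y}.
L↔S: latent back-door arc(s) into L.
size 0: {}; under {} L still reaches {S} ∋ S.
size 1: {A}, {N}, {Y}; under {A} L still reaches {S} ∋ S.
size 2: {A,N}, {A,Y}, {N,Y}; under {A,N} L still reaches {S} ∋ S.
L↔S cannot be blocked by any observed set — no back-door set.

L→S: no observed back-door set.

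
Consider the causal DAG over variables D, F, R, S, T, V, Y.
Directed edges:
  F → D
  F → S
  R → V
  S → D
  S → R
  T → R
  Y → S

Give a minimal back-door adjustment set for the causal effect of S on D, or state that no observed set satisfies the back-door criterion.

desc(S)\{S}={D,R,V}; candidates ⊆ {F,T,Y}.
size 0: {}; under {} S still reaches {D,F,Y} ∋ D.
{F}: S⊥D given {F} in G with S→· removed — back-door holds.

S→D: minimal back-door set {F}.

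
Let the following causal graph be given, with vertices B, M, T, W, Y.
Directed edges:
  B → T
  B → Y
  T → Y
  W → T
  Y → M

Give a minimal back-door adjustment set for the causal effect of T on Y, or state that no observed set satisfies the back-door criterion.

T→Y: minimal back-door set {B}.

desc(T)\{T}={M,Y}; candidates ⊆ {B,W}.
size 0: {}; under {} T still reaches {B,M,W,Y} ∋ Y.
{B}: T⊥Y given {B} in G with T→· removed — back-door holds.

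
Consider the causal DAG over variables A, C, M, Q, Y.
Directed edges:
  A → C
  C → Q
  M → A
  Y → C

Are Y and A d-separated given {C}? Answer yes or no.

No — Y and A are d-connected given {C}.

Bayes-Ball from Y | {C} reaches {A,M}.
A ∈ reach(Y|{C}) ⇒ Y ⊥̸ A | {C}.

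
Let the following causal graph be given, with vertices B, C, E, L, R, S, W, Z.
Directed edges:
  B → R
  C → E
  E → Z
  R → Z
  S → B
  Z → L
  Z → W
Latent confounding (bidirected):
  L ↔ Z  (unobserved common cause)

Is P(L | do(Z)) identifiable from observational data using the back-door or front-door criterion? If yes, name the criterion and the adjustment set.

P(L|do(Z)): not identifiable (no BD/FD set).

desc(Z)\{Z}={L,W}; candidates ⊆ {B,C,E,R,S}.
Z↔L: latent back-door arc(s) into Z.
size 0: {}; under {} Z still reaches {B,C,E,L,R,S} ∋ L.
size 1: {B}, {C}, {E} …(+2); under {B} Z still reaches {C,E,L,R} ∋ L.
size 2: {B,C}, {B,E}, {B,R} …(+7); under {B,C} Z still reaches {E,L,R} ∋ L.
Z↔L cannot be blocked by any observed set — no back-door set.
No mediator lies on a directed Z→…→L path.
Neither criterion identifies P(L|do(Z)) in this graph.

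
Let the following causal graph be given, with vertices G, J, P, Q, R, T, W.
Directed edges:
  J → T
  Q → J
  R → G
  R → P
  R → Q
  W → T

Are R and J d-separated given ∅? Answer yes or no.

Bayes-Ball from R | ∅ reaches {G,J,P,Q,T}.
J ∈ reach(R|∅) ⇒ R ⊥̸ J | ∅.

No — R and J are d-connected given ∅.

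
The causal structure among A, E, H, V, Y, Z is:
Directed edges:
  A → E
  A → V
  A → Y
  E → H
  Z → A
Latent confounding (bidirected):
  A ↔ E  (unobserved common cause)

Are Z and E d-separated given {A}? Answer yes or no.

Bayes-Ball from Z | {A} reaches {E,H}.
E ∈ reach(Z|{A}) ⇒ Z ⊥̸ E | {A}.

No — Z and E are d-connected given {A}.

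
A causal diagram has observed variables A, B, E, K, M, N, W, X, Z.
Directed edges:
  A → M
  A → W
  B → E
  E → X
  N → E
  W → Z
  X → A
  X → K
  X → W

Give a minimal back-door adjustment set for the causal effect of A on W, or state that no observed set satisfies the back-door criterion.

desc(A)\{A}={M,W,Z}; candidates ⊆ {B,E,K,N,X}.
size 0: {}; under {} A still reaches {B,E,K,N,W,X,Z} ∋ W.
{X}: A⊥W given {X} in G with A→· removed — back-door holds.

A→W: minimal back-door set {X}.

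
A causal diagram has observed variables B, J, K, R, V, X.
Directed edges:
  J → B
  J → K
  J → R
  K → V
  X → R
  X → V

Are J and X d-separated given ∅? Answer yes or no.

Bayes-Ball from J | ∅ reaches {B,K,R,V}.
X ∉ reach(J|∅) ⇒ J ⊥ X | ∅.

Yes — J ⊥ X | ∅.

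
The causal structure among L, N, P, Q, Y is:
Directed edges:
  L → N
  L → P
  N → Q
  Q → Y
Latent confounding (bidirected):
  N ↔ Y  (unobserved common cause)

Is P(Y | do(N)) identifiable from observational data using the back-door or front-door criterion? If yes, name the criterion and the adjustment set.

P(Y|do(N)): frontdoor, adjust for {Q}.

desc(N)\{N}={Q,Y}; candidates ⊆ {L,P}.
N↔Y: latent back-door arc(s) into N.
size 0: {}; under {} N still reaches {L,P,Y} ∋ Y.
size 1: {L}, {P}; under {L} N still reaches {Y} ∋ Y.
size 2: {L,P}; under {L,P} N still reaches {Y} ∋ Y.
N↔Y cannot be blocked by any observed set — no back-door set.
{Q}: (i) intercepts every directed N→Y path; (ii) no back-door N→{Q}; (iii) {N} blocks every back-door {Q}→Y. Front-door holds.
P(Y|do(N)) = Σ_{Q} P(Q|N) Σ_{N'} P(Y|Q,N')P(N').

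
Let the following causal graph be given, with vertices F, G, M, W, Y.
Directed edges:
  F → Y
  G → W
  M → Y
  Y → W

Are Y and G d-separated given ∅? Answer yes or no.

Bayes-Ball from Y | ∅ reaches {F,M,W}.
G ∉ reach(Y|∅) ⇒ Y ⊥ G | ∅.

Yes — Y ⊥ G | ∅.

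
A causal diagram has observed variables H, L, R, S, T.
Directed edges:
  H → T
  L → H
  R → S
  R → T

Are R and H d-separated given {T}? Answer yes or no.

No — R and H are d-connected given {T}.

Bayes-Ball from R | {T} reaches {H,L,S}.
H ∈ reach(R|{T}) ⇒ R ⊥̸ H | {T}.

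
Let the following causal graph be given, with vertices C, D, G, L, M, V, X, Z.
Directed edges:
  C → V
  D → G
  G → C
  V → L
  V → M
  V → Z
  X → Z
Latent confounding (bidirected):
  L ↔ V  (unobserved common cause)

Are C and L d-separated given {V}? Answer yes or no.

Bayes-Ball from C | {V} reaches {D,G,L}.
L ∈ reach(C|{V}) ⇒ C ⊥̸ L | {V}.

No — C and L are d-connected given {V}.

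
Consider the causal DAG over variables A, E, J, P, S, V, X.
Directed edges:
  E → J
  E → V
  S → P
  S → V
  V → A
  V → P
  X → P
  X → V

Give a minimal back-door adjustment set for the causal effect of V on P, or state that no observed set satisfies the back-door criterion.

desc(V)\{V}={A,P}; candidates ⊆ {E,J,S,X}.
size 0: {}; under {} V still reaches {E,J,P,S,X} ∋ P.
size 1: {E}, {J}, {S} …(+1); under {E} V still reaches {P,S,X} ∋ P.
{S,X}: V⊥P given {S,X} in G with V→· removed — back-door holds.

V→P: minimal back-door set {S, X}.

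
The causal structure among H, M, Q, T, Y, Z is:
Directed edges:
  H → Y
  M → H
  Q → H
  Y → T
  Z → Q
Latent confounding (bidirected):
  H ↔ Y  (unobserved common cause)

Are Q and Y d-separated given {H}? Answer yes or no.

No — Q and Y are d-connected given {H}.

Bayes-Ball from Q | {H} reaches {M,T,Y,Z}.
Y ∈ reach(Q|{H}) ⇒ Q ⊥̸ Y | {H}.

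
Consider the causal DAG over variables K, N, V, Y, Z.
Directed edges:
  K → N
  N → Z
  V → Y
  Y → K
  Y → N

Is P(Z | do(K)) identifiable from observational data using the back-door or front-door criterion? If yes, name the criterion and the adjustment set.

desc(K)\{K}={N,Z}; candidates ⊆ {V,Y}.
size 0: {}; under {} K still reaches {N,V,Y,Z} ∋ Z.
{Y}: K⊥Z given {Y} in G with K→· removed — back-door holds.
P(Z|do(K)) = Σ_{Y} P(Z|K,Y)·P(Y).

P(Z|do(K)): backdoor, adjust for {Y}.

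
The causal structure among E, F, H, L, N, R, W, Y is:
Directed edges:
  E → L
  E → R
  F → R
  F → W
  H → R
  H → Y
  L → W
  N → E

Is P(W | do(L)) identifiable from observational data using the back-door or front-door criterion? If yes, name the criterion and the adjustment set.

desc(L)\{L}={W}; candidates ⊆ {E,F,H,N,R,Y}.
∅: L⊥W given ∅ in G with L→· removed — back-door holds.
P(W|do(L)) = P(W|L) — no adjustment needed.

P(W|do(L)): backdoor, adjust for ∅.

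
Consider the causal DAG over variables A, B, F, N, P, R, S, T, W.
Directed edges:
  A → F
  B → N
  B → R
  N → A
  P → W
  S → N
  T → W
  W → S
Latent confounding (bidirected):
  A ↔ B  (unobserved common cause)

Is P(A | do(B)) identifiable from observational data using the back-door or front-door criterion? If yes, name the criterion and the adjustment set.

P(A|do(B)): frontdoor, adjust for {N}.

desc(B)\{B}={A,F,N,R}; candidates ⊆ {P,S,T,W}.
B↔A: latent back-door arc(s) into B.
size 0: {}; under {} B still reaches {A,F} ∋ A.
size 1: {P}, {S}, {T} …(+1); under {P} B still reaches {A,F} ∋ A.
size 2: {P,S}, {P,T}, {P,W} …(+3); under {P,S} B still reaches {A,F} ∋ A.
B↔A cannot be blocked by any observed set — no back-door set.
{N}: (i) intercepts every directed B→A path; (ii) no back-door B→{N}; (iii) {B} blocks every back-door {N}→A. Front-door holds.
P(A|do(B)) = Σ_{N} P(N|B) Σ_{B'} P(A|N,B')P(B').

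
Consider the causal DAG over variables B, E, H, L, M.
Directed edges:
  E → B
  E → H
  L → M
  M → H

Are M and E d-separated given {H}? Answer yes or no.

Bayes-Ball from M | {H} reaches {B,E,L}.
E ∈ reach(M|{H}) ⇒ M ⊥̸ E | {H}.

No — M and E are d-connected given {H}.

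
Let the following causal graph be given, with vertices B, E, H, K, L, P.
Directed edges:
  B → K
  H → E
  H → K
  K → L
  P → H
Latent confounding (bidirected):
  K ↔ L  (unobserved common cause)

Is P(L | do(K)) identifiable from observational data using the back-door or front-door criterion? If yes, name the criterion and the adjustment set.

desc(K)\{K}={L}; candidates ⊆ {B,E,H,P}.
K↔L: latent back-door arc(s) into K.
size 0: {}; under {} K still reaches {B,E,H,L,P} ∋ L.
size 1: {B}, {E}, {H} …(+1); under {B} K still reaches {E,H,L,P} ∋ L.
size 2: {B,E}, {B,H}, {B,P} …(+3); under {B,E} K still reaches {H,L,P} ∋ L.
K↔L cannot be blocked by any observed set — no back-door set.
No mediator lies on a directed K→…→L path.
Neither criterion identifies P(L|do(K)) in this graph.

P(L|do(K)): not identifiable (no BD/FD set).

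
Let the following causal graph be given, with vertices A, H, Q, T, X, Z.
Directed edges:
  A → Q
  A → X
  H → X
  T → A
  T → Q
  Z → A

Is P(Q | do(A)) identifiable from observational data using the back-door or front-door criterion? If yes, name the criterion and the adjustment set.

P(Q|do(A)): backdoor, adjust for {T}.

desc(A)\{A}={Q,X}; candidates ⊆ {H,T,Z}.
size 0: {}; under {} A still reaches {Q,T,Z} ∋ Q.
{T}: A⊥Q given {T} in G with A→· removed — back-door holds.
P(Q|do(A)) = Σ_{T} P(Q|A,T)·P(T).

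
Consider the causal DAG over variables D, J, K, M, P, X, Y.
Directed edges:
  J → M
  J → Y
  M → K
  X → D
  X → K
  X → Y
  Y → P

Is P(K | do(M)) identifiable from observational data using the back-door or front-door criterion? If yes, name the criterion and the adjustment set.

P(K|do(M)): backdoor, adjust for ∅.

desc(M)\{M}={K}; candidates ⊆ {D,J,P,X,Y}.
∅: M⊥K given ∅ in G with M→· removed — back-door holds.
P(K|do(M)) = P(K|M) — no adjustment needed.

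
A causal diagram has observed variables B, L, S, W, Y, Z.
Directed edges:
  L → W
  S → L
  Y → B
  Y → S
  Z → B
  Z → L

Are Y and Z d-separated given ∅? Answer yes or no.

Bayes-Ball from Y | ∅ reaches {B,L,S,W}.
Z ∉ reach(Y|∅) ⇒ Y ⊥ Z | ∅.

Yes — Y ⊥ Z | ∅.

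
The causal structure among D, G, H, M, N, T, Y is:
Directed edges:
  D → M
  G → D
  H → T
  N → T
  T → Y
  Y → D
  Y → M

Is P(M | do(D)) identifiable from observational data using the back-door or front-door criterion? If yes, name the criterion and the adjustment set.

P(M|do(D)): backdoor, adjust for {Y}.

desc(D)\{D}={M}; candidates ⊆ {G,H,N,T,Y}.
size 0: {}; under {} D still reaches {G,H,M,N,T,Y} ∋ M.
{Y}: D⊥M given {Y} in G with D→· removed — back-door holds.
P(M|do(D)) = Σ_{Y} P(M|D,Y)·P(Y).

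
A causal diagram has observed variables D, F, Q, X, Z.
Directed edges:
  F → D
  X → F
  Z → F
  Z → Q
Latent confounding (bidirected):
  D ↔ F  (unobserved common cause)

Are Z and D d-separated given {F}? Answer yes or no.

No — Z and D are d-connected given {F}.

Bayes-Ball from Z | {F} reaches {D,Q,X}.
D ∈ reach(Z|{F}) ⇒ Z ⊥̸ D | {F}.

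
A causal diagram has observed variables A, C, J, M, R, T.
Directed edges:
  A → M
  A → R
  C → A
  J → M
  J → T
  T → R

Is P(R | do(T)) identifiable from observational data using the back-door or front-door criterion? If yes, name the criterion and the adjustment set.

P(R|do(T)): backdoor, adjust for ∅.

desc(T)\{T}={R}; candidates ⊆ {A,C,J,M}.
∅: T⊥R given ∅ in G with T→· removed — back-door holds.
P(R|do(T)) = P(R|T) — no adjustment needed.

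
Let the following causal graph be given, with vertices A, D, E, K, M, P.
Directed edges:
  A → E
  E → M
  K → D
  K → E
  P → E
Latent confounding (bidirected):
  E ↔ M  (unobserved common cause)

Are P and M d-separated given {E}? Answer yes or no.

Bayes-Ball from P | {E} reaches {A,D,K,M}.
M ∈ reach(P|{E}) ⇒ P ⊥̸ M | {E}.

No — P and M are d-connected given {E}.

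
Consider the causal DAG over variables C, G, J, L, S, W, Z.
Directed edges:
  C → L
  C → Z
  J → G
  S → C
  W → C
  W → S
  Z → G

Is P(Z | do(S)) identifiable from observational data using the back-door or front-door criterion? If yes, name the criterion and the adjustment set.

desc(S)\{S}={C,G,L,Z}; candidates ⊆ {J,W}.
size 0: {}; under {} S still reaches {C,G,L,W,Z} ∋ Z.
{W}: S⊥Z given {W} in G with S→· removed — back-door holds.
P(Z|do(S)) = Σ_{W} P(Z|S,W)·P(W).

P(Z|do(S)): backdoor, adjust for {W}.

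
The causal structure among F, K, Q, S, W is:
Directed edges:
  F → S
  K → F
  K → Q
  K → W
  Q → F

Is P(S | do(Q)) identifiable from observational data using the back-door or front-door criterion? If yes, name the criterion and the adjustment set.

desc(Q)\{Q}={F,S}; candidates ⊆ {K,W}.
size 0: {}; under {} Q still reaches {F,K,S,W} ∋ S.
{K}: Q⊥S given {K} in G with Q→· removed — back-door holds.
P(S|do(Q)) = Σ_{K} P(S|Q,K)·P(K).

P(S|do(Q)): backdoor, adjust for {K}.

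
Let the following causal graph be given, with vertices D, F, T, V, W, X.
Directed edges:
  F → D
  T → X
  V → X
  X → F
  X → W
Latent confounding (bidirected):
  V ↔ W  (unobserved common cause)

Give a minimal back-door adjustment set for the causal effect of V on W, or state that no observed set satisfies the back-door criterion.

desc(V)\{V}={D,F,W,X}; candidates ⊆ {T}.
V↔W: latent back-door arc(s) into V.
size 0: {}; under {} V still reaches {W} ∋ W.
size 1: {T}; under {T} V still reaches {W} ∋ W.
V↔W cannot be blocked by any observed set — no back-door set.

V→W: no observed back-door set.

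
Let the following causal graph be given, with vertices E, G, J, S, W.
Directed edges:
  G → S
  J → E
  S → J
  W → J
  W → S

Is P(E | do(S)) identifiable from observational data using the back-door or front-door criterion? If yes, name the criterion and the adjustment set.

P(E|do(S)): backdoor, adjust for {W}.

desc(S)\{S}={E,J}; candidates ⊆ {G,W}.
size 0: {}; under {} S still reaches {E,G,J,W} ∋ E.
{W}: S⊥E given {W} in G with S→· removed — back-door holds.
P(E|do(S)) = Σ_{W} P(E|S,W)·P(W).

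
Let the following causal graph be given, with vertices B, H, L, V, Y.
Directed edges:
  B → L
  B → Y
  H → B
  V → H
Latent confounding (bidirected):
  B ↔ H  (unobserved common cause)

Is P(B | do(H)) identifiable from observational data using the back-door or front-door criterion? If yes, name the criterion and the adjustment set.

P(B|do(H)): not identifiable (no BD/FD set).

desc(H)\{H}={B,L,Y}; candidates ⊆ {V}.
H↔B: latent back-door arc(s) into H.
size 0: {}; under {} H still reaches {B,L,V,Y} ∋ B.
size 1: {V}; under {V} H still reaches {B,L,Y} ∋ B.
H↔B cannot be blocked by any observed set — no back-door set.
No mediator lies on a directed H→…→B path.
Neither criterion identifies P(B|do(H)) in this graph.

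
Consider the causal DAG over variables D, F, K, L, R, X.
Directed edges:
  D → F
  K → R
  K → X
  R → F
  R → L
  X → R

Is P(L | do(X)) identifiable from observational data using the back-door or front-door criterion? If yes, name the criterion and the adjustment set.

desc(X)\{X}={F,L,R}; candidates ⊆ {D,K}.
size 0: {}; under {} X still reaches {F,K,L,R} ∋ L.
{K}: X⊥L given {K} in G with X→· removed — back-door holds.
P(L|do(X)) = Σ_{K} P(L|X,K)·P(K).

P(L|do(X)): backdoor, adjust for {K}.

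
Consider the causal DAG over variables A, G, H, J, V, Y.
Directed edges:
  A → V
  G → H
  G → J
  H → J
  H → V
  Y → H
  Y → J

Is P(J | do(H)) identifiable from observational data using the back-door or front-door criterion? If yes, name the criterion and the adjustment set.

P(J|do(H)): backdoor, adjust for {G, Y}.

desc(H)\{H}={J,V}; candidates ⊆ {A,G,Y}.
size 0: {}; under {} H still reaches {G,J,Y} ∋ J.
size 1: {A}, {G}, {Y}; under {A} H still reaches {G,J,Y} ∋ J.
{G,Y}: H⊥J given {G,Y} in G with H→· removed — back-door holds.
P(J|do(H)) = Σ_{G,Y} P(J|H,G,Y)·P(G,Y).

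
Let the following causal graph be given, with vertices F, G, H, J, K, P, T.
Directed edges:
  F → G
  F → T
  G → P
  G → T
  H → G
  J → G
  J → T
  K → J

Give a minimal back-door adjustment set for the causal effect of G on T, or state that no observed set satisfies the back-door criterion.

G→T: minimal back-door set {F, J}.

desc(G)\{G}={P,T}; candidates ⊆ {F,H,J,K}.
size 0: {}; under {} G still reaches {F,H,J,K,T} ∋ T.
size 1: {F}, {H}, {J} …(+1); under {F} G still reaches {H,J,K,T} ∋ T.
{F,J}: G⊥T given {F,J} in G with G→· removed — back-door holds.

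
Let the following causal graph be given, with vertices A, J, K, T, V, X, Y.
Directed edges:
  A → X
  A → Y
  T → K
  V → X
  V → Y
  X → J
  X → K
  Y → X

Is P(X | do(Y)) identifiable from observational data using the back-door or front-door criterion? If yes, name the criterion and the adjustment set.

P(X|do(Y)): backdoor, adjust for {A, V}.

desc(Y)\{Y}={J,K,X}; candidates ⊆ {A,T,V}.
size 0: {}; under {} Y still reaches {A,J,K,V,X} ∋ X.
size 1: {A}, {T}, {V}; under {A} Y still reaches {J,K,V,X} ∋ X.
{A,V}: Y⊥X given {A,V} in G with Y→· removed — back-door holds.
P(X|do(Y)) = Σ_{A,V} P(X|Y,A,V)·P(A,V).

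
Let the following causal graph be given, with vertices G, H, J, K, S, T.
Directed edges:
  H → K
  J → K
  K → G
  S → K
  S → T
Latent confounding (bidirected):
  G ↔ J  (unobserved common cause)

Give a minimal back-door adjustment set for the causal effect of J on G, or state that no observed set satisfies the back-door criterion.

desc(J)\{J}={G,K}; candidates ⊆ {H,S,T}.
J↔G: latent back-door arc(s) into J.
size 0: {}; under {} J still reaches {G} ∋ G.
size 1: {H}, {S}, {T}; under {H} J still reaches {G} ∋ G.
size 2: {H,S}, {H,T}, {S,T}; under {H,S} J still reaches {G} ∋ G.
J↔G cannot be blocked by any observed set — no back-door set.

J→G: no observed back-door set.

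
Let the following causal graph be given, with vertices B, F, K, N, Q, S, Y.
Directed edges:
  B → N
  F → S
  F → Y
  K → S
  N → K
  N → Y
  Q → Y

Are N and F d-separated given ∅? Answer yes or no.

Bayes-Ball from N | ∅ reaches {B,K,S,Y}.
F ∉ reach(N|∅) ⇒ N ⊥ F | ∅.

Yes — N ⊥ F | ∅.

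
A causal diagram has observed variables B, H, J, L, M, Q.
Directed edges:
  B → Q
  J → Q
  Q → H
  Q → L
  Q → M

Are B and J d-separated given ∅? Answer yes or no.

Yes — B ⊥ J | ∅.

Bayes-Ball from B | ∅ reaches {H,L,M,Q}.
J ∉ reach(B|∅) ⇒ B ⊥ J | ∅.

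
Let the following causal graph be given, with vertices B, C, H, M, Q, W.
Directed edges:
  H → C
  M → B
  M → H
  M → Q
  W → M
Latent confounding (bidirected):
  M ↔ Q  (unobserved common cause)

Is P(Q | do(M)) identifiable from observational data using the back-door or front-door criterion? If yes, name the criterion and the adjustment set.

desc(M)\{M}={B,C,H,Q}; candidates ⊆ {W}.
M↔Q: latent back-door arc(s) into M.
size 0: {}; under {} M still reaches {Q,W} ∋ Q.
size 1: {W}; under {W} M still reaches {Q} ∋ Q.
M↔Q cannot be blocked by any observed set — no back-door set.
No mediator lies on a directed M→…→Q path.
Neither criterion identifies P(Q|do(M)) in this graph.

P(Q|do(M)): not identifiable (no BD/FD set).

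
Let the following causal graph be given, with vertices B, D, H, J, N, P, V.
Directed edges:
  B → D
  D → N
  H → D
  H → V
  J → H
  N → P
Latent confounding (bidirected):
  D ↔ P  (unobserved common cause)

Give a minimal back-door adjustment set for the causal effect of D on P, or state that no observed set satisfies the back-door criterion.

D→P: no observed back-door set.

desc(D)\{D}={N,P}; candidates ⊆ {B,H,J,V}.
D↔P: latent back-door arc(s) into D.
size 0: {}; under {} D still reaches {B,H,J,P,V} ∋ P.
size 1: {B}, {H}, {J} …(+1); under {B} D still reaches {H,J,P,V} ∋ P.
size 2: {B,H}, {B,J}, {B,V} …(+3); under {B,H} D still reaches {P} ∋ P.
D↔P cannot be blocked by any observed set — no back-door set.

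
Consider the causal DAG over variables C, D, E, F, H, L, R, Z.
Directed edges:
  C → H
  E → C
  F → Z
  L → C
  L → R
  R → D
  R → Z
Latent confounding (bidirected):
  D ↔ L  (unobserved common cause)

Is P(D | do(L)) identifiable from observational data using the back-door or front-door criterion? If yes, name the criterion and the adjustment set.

desc(L)\{L}={C,D,H,R,Z}; candidates ⊆ {E,F}.
L↔D: latent back-door arc(s) into L.
size 0: {}; under {} L still reaches {D} ∋ D.
size 1: {E}, {F}; under {E} L still reaches {D} ∋ D.
size 2: {E,F}; under {E,F} L still reaches {D} ∋ D.
L↔D cannot be blocked by any observed set — no back-door set.
{R}: (i) intercepts every directed L→D path; (ii) no back-door L→{R}; (iii) {L} blocks every back-door {R}→D. Front-door holds.
P(D|do(L)) = Σ_{R} P(R|L) Σ_{L'} P(D|R,L')P(L').

P(D|do(L)): frontdoor, adjust for {R}.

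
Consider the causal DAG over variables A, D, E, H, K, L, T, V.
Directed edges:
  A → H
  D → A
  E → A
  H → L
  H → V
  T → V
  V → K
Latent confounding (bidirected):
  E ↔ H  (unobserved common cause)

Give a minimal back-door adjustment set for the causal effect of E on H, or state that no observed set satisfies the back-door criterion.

desc(E)\{E}={A,H,K,L,V}; candidates ⊆ {D,T}.
E↔H: latent back-door arc(s) into E.
size 0: {}; under {} E still reaches {H,K,L,V} ∋ H.
size 1: {D}, {T}; under {D} E still reaches {H,K,L,V} ∋ H.
size 2: {D,T}; under {D,T} E still reaches {H,K,L,V} ∋ H.
E↔H cannot be blocked by any observed set — no back-door set.

E→H: no observed back-door set.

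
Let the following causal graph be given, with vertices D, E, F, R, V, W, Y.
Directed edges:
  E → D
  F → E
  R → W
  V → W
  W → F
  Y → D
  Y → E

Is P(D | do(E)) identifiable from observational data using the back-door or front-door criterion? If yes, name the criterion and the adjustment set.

desc(E)\{E}={D}; candidates ⊆ {F,R,V,W,Y}.
size 0: {}; under {} E still reaches {D,F,R,V,W,Y} ∋ D.
{Y}: E⊥D given {Y} in G with E→· removed — back-door holds.
P(D|do(E)) = Σ_{Y} P(D|E,Y)·P(Y).

P(D|do(E)): backdoor, adjust for {Y}.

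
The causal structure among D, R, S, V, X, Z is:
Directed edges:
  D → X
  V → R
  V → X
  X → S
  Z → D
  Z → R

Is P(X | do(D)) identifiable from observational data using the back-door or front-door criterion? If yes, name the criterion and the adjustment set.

desc(D)\{D}={S,X}; candidates ⊆ {R,V,Z}.
∅: D⊥X given ∅ in G with D→· removed — back-door holds.
P(X|do(D)) = P(X|D) — no adjustment needed.

P(X|do(D)): backdoor, adjust for ∅.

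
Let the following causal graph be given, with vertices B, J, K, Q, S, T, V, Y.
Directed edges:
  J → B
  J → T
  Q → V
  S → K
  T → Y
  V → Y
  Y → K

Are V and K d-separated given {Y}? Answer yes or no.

Yes — V ⊥ K | {Y}.

Bayes-Ball from V | {Y} reaches {B,J,Q,T}.
K ∉ reach(V|{Y}) ⇒ V ⊥ K | {Y}.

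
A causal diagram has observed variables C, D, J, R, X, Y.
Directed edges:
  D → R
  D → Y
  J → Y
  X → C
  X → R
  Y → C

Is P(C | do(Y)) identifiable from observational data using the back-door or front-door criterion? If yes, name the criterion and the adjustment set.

P(C|do(Y)): backdoor, adjust for ∅.

desc(Y)\{Y}={C}; candidates ⊆ {D,J,R,X}.
∅: Y⊥C given ∅ in G with Y→· removed — back-door holds.
P(C|do(Y)) = P(C|Y) — no adjustment needed.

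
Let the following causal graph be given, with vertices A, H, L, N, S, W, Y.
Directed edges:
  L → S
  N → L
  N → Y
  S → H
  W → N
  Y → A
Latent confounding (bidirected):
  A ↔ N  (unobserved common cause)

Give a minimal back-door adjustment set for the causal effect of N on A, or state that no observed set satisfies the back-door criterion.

N→A: no observed back-door set.

desc(N)\{N}={A,H,L,S,Y}; candidates ⊆ {W}.
N↔A: latent back-door arc(s) into N.
size 0: {}; under {} N still reaches {A,W} ∋ A.
size 1: {W}; under {W} N still reaches {A} ∋ A.
N↔A cannot be blocked by any observed set — no back-door set.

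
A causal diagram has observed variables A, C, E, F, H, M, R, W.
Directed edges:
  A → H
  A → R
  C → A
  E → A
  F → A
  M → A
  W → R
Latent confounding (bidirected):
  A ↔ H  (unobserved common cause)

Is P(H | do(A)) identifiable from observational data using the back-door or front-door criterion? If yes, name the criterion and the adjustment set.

P(H|do(A)): not identifiable (no BD/FD set).

desc(A)\{A}={H,R}; candidates ⊆ {C,E,F,M,W}.
A↔H: latent back-door arc(s) into A.
size 0: {}; under {} A still reaches {C,E,F,H,M} ∋ H.
size 1: {C}, {E}, {F} …(+2); under {C} A still reaches {E,F,H,M} ∋ H.
size 2: {C,E}, {C,F}, {C,M} …(+7); under {C,E} A still reaches {F,H,M} ∋ H.
A↔H cannot be blocked by any observed set — no back-door set.
No mediator lies on a directed A→…→H path.
Neither criterion identifies P(H|do(A)) in this graph.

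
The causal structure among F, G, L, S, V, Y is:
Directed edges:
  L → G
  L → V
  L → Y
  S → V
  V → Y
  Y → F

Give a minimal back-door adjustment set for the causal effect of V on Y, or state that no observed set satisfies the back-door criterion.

desc(V)\{V}={F,Y}; candidates ⊆ {G,L,S}.
size 0: {}; under {} V still reaches {F,G,L,S,Y} ∋ Y.
{L}: V⊥Y given {L} in G with V→· removed — back-door holds.

V→Y: minimal back-door set {L}.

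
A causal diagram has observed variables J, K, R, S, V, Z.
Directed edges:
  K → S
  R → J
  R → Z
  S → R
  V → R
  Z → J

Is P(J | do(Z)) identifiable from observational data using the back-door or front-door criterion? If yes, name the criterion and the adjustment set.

P(J|do(Z)): backdoor, adjust for {R}.

desc(Z)\{Z}={J}; candidates ⊆ {K,R,S,V}.
size 0: {}; under {} Z still reaches {J,K,R,S,V} ∋ J.
{R}: Z⊥J given {R} in G with Z→· removed — back-door holds.
P(J|do(Z)) = Σ_{R} P(J|Z,R)·P(R).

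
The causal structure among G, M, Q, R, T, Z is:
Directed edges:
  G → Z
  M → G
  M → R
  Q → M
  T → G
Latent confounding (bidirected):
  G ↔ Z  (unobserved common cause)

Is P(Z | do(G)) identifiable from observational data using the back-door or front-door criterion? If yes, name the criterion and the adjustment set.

P(Z|do(G)): not identifiable (no BD/FD set).

desc(G)\{G}={Z}; candidates ⊆ {M,Q,R,T}.
G↔Z: latent back-door arc(s) into G.
size 0: {}; under {} G still reaches {M,Q,R,T,Z} ∋ Z.
size 1: {M}, {Q}, {R} …(+1); under {M} G still reaches {T,Z} ∋ Z.
size 2: {M,Q}, {M,R}, {M,T} …(+3); under {M,Q} G still reaches {T,Z} ∋ Z.
G↔Z cannot be blocked by any observed set — no back-door set.
No mediator lies on a directed G→…→Z path.
Neither criterion identifies P(Z|do(G)) in this graph.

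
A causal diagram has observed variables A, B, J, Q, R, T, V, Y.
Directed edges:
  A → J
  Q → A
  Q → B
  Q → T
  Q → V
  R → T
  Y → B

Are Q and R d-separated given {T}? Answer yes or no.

Bayes-Ball from Q | {T} reaches {A,B,J,R,V}.
R ∈ reach(Q|{T}) ⇒ Q ⊥̸ R | {T}.

No — Q and R are d-connected given {T}.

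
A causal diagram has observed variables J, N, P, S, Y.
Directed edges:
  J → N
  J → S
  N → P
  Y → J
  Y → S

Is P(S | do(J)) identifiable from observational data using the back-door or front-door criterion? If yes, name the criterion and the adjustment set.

desc(J)\{J}={N,P,S}; candidates ⊆ {Y}.
size 0: {}; under {} J still reaches {S,Y} ∋ S.
{Y}: J⊥S given {Y} in G with J→· removed — back-door holds.
P(S|do(J)) = Σ_{Y} P(S|J,Y)·P(Y).

P(S|do(J)): backdoor, adjust for {Y}.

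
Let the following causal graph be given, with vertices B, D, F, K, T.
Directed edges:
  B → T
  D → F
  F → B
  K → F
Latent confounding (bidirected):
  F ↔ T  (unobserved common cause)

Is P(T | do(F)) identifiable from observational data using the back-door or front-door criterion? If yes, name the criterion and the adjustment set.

P(T|do(F)): frontdoor, adjust for {B}.

desc(F)\{F}={B,T}; candidates ⊆ {D,K}.
F↔T: latent back-door arc(s) into F.
size 0: {}; under {} F still reaches {D,K,T} ∋ T.
size 1: {D}, {K}; under {D} F still reaches {K,T} ∋ T.
size 2: {D,K}; under {D,K} F still reaches {T} ∋ T.
F↔T cannot be blocked by any observed set — no back-door set.
{B}: (i) intercepts every directed F→T path; (ii) no back-door F→{B}; (iii) {F} blocks every back-door {B}→T. Front-door holds.
P(T|do(F)) = Σ_{B} P(B|F) Σ_{F'} P(T|B,F')P(F').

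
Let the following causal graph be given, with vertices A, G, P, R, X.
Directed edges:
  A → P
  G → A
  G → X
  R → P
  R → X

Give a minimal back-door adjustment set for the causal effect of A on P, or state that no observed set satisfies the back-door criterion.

A→P: minimal back-door set ∅.

desc(A)\{A}={P}; candidates ⊆ {G,R,X}.
∅: A⊥P given ∅ in G with A→· removed — back-door holds.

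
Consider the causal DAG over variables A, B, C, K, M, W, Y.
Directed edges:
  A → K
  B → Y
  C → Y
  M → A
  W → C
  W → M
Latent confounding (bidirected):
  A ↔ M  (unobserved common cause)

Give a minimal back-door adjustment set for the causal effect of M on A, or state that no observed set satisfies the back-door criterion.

M→A: no observed back-door set.

desc(M)\{M}={A,K}; candidates ⊆ {B,C,W,Y}.
M↔A: latent back-door arc(s) into M.
size 0: {}; under {} M still reaches {A,C,K,W,Y} ∋ A.
size 1: {B}, {C}, {W} …(+1); under {B} M still reaches {A,C,K,W,Y} ∋ A.
size 2: {B,C}, {B,W}, {B,Y} …(+3); under {B,C} M still reaches {A,K,W} ∋ A.
M↔A cannot be blocked by any observed set — no back-door set.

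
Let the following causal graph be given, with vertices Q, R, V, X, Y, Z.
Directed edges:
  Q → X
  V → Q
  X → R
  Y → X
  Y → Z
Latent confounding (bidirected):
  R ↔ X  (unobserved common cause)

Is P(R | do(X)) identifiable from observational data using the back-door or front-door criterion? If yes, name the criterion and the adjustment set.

P(R|do(X)): not identifiable (no BD/FD set).

desc(X)\{X}={R}; candidates ⊆ {Q,V,Y,Z}.
X↔R: latent back-door arc(s) into X.
size 0: {}; under {} X still reaches {Q,R,V,Y,Z} ∋ R.
size 1: {Q}, {V}, {Y} …(+1); under {Q} X still reaches {R,Y,Z} ∋ R.
size 2: {Q,V}, {Q,Y}, {Q,Z} …(+3); under {Q,V} X still reaches {R,Y,Z} ∋ R.
X↔R cannot be blocked by any observed set — no back-door set.
No mediator lies on a directed X→…→R path.
Neither criterion identifies P(R|do(X)) in this graph.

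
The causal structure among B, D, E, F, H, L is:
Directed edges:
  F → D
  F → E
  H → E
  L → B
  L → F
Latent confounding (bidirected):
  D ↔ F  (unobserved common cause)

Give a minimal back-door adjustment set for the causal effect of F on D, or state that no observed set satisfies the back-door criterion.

desc(F)\{F}={D,E}; candidates ⊆ {B,H,L}.
F↔D: latent back-door arc(s) into F.
size 0: {}; under {} F still reaches {B,D,L} ∋ D.
size 1: {B}, {H}, {L}; under {B} F still reaches {D,L} ∋ D.
size 2: {B,H}, {B,L}, {H,L}; under {B,H} F still reaches {D,L} ∋ D.
F↔D cannot be blocked by any observed set — no back-door set.

F→D: no observed back-door set.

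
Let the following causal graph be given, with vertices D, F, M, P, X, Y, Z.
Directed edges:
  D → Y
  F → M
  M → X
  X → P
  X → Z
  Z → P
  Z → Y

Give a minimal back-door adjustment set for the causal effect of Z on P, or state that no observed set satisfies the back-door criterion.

Z→P: minimal back-door set {X}.

desc(Z)\{Z}={P,Y}; candidates ⊆ {D,F,M,X}.
size 0: {}; under {} Z still reaches {F,M,P,X} ∋ P.
{X}: Z⊥P given {X} in G with Z→· removed — back-door holds.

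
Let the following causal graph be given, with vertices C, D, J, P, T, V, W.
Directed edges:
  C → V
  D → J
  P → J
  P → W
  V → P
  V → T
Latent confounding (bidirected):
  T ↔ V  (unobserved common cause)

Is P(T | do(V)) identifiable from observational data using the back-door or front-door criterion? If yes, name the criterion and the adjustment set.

P(T|do(V)): not identifiable (no BD/FD set).

desc(V)\{V}={J,P,T,W}; candidates ⊆ {C,D}.
V↔T: latent back-door arc(s) into V.
size 0: {}; under {} V still reaches {C,T} ∋ T.
size 1: {C}, {D}; under {C} V still reaches {T} ∋ T.
size 2: {C,D}; under {C,D} V still reaches {T} ∋ T.
V↔T cannot be blocked by any observed set — no back-door set.
No mediator lies on a directed V→…→T path.
Neither criterion identifies P(T|do(V)) in this graph.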